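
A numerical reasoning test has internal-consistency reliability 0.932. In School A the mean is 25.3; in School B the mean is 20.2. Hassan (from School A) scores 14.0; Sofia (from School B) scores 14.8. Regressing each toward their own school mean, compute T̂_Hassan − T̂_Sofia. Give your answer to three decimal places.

-0.399

T̂_Hassan = 0.932(14.0) + 0.068(25.3) = 14.76840
T̂_Sofia = 0.932(14.8) + 0.068(20.2) = 15.16720
Difference = 14.76840 − 15.16720 = -0.39880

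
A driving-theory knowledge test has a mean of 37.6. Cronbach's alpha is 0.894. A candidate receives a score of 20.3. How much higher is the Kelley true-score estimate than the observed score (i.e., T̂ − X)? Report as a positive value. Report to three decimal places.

T̂ = 0.894(20.3) + 0.106(37.6) = 18.1482 + 3.9856 = 22.13380 → 22.1338
T̂ − X = 22.1338 − 20.3 = 1.8338 → 1.834

1.834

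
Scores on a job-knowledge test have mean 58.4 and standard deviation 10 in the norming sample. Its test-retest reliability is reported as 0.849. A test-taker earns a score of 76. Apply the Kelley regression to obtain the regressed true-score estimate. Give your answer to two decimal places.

T̂ = 0.849(76) + 0.151(58.4) = 64.524 + 8.8184 = 73.342 → 73.34

73.34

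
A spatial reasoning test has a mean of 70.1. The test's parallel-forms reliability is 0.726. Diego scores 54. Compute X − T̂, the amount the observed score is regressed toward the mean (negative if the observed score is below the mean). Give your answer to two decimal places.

Regress the observed score toward the mean by the unreliability: T̂ = 0.726·54 + 0.274·70.1 = 39.204 + 19.2074 = 58.4114.
X − T̂ = 54 − 58.411 = -4.411 → -4.41

-4.41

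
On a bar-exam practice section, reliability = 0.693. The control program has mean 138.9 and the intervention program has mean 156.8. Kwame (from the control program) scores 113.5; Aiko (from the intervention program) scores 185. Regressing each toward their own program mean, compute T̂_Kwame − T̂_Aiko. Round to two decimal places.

T̂_Kwame = 0.693(113.5) + 0.307(138.9) = 121.2978
T̂_Aiko = 0.693(185) + 0.307(156.8) = 176.3426
Difference = 121.2978 − 176.3426 = -55.0448

-55.04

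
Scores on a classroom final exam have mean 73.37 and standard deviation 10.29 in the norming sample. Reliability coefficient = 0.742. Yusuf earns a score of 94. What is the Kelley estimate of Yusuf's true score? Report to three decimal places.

T̂ = ρX + (1 − ρ)μ
  = 0.742 × 94 + 0.258 × 73.37
  = 69.748 + 18.92946
  = 88.6775
  ≈ 88.677

88.677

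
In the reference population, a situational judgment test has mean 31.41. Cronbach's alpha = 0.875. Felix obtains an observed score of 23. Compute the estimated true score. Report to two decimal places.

24.05

Kelley's formula gives T̂ = 0.875·23 + 0.125·31.41 = 20.125 + 3.92625 = 24.051.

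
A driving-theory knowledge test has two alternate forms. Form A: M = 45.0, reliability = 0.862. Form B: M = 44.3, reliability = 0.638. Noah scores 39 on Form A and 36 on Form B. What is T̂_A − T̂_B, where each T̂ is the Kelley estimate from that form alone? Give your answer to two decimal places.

0.82

T̂_A = 0.862(39) + 0.138(45.0) = 39.8280
T̂_B = 0.638(36) + 0.362(44.3) = 39.0046
T̂_A − T̂_B = 0.8234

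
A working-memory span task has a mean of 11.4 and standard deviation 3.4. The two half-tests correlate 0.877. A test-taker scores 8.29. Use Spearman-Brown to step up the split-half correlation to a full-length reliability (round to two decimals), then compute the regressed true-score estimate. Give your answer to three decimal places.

Spearman-Brown: ρ = 2r/(1 + r) = 2(0.877)/(1 + 0.877) = 1.7540/1.877 = 0.9345 → 0.93
T̂ = ρX + (1 − ρ)μ
  = 0.93 × 8.29 + 0.07 × 11.4
  = 7.7097 + 0.798
  = 8.5077
  ≈ 8.508

8.508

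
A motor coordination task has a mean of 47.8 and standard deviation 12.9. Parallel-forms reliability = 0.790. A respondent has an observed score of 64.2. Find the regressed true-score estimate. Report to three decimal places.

Regress the observed score toward the mean by the unreliability: T̂ = 0.790·64.2 + 0.210·47.8 = 50.7180 + 10.0380 = 60.7560.

60.756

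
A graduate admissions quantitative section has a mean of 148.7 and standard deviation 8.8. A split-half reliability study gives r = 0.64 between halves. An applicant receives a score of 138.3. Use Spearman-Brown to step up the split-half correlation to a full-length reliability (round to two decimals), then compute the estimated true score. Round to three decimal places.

Spearman-Brown: ρ = 2r/(1 + r) = 2(0.64)/(1 + 0.64) = 1.280/1.64 = 0.7805 → 0.78
T̂ = ρX + (1 − ρ)μ
  = 0.78 × 138.3 + 0.22 × 148.7
  = 107.874 + 32.714
  = 140.5880
  ≈ 140.588

140.588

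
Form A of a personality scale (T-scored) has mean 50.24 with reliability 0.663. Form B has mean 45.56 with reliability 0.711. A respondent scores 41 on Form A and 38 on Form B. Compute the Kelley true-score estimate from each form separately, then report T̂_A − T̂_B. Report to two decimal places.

T̂_A = 0.663(41) + 0.337(50.24) = 44.1139
T̂_B = 0.711(38) + 0.289(45.56) = 40.1848
T̂_A − T̂_B = 3.9290

3.93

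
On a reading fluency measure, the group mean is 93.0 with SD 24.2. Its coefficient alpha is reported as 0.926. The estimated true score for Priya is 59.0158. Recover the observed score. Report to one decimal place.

56.3

T̂ = ρX + (1 − ρ)μ  ⇒  X = (T̂ − (1 − ρ)μ) / ρ
X = (59.0158 − 0.074 × 93.0) / 0.926 = (59.0158 − 6.8820) / 0.926 = 52.1338 / 0.926 = 56.300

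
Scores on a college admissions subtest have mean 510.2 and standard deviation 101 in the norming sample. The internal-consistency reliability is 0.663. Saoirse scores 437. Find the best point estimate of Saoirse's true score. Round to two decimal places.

Weight the observed score by reliability and the mean by (1 − reliability): T̂ = 0.663·437 + 0.337·510.2 = 289.731 + 171.9374 = 461.668.

461.67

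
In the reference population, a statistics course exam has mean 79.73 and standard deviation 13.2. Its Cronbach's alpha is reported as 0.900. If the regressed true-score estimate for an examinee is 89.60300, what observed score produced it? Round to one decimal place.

T̂ = ρX + (1 − ρ)μ  ⇒  X = (T̂ − (1 − ρ)μ) / ρ
X = (89.60300 − 0.100 × 79.73) / 0.900 = (89.60300 − 7.97300) / 0.900 = 81.63000 / 0.900 = 90.700

90.7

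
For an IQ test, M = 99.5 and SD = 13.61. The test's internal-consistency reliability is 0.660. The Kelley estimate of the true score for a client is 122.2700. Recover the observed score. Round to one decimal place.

T̂ = ρX + (1 − ρ)μ  ⇒  X = (T̂ − (1 − ρ)μ) / ρ
X = (122.2700 − 0.340 × 99.5) / 0.660 = (122.2700 − 33.8300) / 0.660 = 88.4400 / 0.660 = 134.000

134.0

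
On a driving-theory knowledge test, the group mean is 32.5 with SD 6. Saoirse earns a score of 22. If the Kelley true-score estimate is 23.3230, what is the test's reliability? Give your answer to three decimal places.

T̂ = ρX + (1 − ρ)μ  ⇒  T̂ − μ = ρ(X − μ)
ρ = (T̂ − μ)/(X − μ) = (23.3230 − 32.5) / (22 − 32.5) = -9.1770 / -10.5 = 0.87400

0.874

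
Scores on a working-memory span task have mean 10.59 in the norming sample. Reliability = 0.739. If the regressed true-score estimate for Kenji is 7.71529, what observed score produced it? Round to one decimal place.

T̂ = ρX + (1 − ρ)μ  ⇒  X = (T̂ − (1 − ρ)μ) / ρ
X = (7.71529 − 0.261 × 10.59) / 0.739 = (7.71529 − 2.76399) / 0.739 = 4.95130 / 0.739 = 6.700

6.7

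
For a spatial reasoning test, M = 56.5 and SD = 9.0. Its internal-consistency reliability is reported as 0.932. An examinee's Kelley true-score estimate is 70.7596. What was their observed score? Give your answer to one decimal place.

71.8

T̂ = ρX + (1 − ρ)μ  ⇒  X = (T̂ − (1 − ρ)μ) / ρ
X = (70.7596 − 0.068 × 56.5) / 0.932 = (70.7596 − 3.8420) / 0.932 = 66.9176 / 0.932 = 71.800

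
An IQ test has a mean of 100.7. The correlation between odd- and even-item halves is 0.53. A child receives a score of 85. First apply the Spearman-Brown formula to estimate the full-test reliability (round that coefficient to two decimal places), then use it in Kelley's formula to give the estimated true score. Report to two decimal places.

Spearman-Brown: ρ = 2r/(1 + r) = 2(0.53)/(1 + 0.53) = 1.060/1.53 = 0.6928 → 0.69
T̂ = ρX + (1 − ρ)μ
  = 0.69 × 85 + 0.31 × 100.7
  = 58.65 + 31.217
  = 89.867
  ≈ 89.87

89.87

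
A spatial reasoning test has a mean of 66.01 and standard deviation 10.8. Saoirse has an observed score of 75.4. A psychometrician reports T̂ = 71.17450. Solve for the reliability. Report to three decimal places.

0.550

T̂ = ρX + (1 − ρ)μ  ⇒  T̂ − μ = ρ(X − μ)
ρ = (T̂ − μ)/(X − μ) = (71.17450 − 66.01) / (75.4 − 66.01) = 5.16450 / 9.39 = 0.55000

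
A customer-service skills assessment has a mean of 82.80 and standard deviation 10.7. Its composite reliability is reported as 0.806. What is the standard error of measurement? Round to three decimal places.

SEM = SD · √(1 − ρ) = 10.7 × √0.194 = 10.7 × 0.4405 = 4.7129

4.713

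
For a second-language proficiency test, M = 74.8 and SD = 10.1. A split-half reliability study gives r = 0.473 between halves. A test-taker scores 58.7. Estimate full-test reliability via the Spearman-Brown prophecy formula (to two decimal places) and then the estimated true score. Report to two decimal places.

Spearman-Brown: ρ = 2r/(1 + r) = 2(0.473)/(1 + 0.473) = 0.9460/1.473 = 0.6422 → 0.64
Regress the observed score toward the mean by the unreliability: T̂ = 0.64·58.7 + 0.36·74.8 = 37.568 + 26.928 = 64.496.

64.50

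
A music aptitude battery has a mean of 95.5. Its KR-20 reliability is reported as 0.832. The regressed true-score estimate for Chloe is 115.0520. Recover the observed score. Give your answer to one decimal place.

T̂ = ρX + (1 − ρ)μ  ⇒  X = (T̂ − (1 − ρ)μ) / ρ
X = (115.0520 − 0.168 × 95.5) / 0.832 = (115.0520 − 16.0440) / 0.832 = 99.0080 / 0.832 = 119.000

119.0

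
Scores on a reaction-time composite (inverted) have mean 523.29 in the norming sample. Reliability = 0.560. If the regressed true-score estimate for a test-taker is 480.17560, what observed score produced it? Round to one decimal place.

T̂ = ρX + (1 − ρ)μ  ⇒  X = (T̂ − (1 − ρ)μ) / ρ
X = (480.17560 − 0.440 × 523.29) / 0.560 = (480.17560 − 230.24760) / 0.560 = 249.92800 / 0.560 = 446.300

446.3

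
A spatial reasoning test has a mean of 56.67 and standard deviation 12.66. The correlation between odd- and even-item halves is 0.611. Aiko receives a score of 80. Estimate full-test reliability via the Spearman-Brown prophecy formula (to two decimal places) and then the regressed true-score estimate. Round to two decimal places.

Spearman-Brown: ρ = 2r/(1 + r) = 2(0.611)/(1 + 0.611) = 1.2220/1.611 = 0.7585 → 0.76
T̂ = ρX + (1 − ρ)μ
  = 0.76 × 80 + 0.24 × 56.67
  = 60.80 + 13.6008
  = 74.401
  ≈ 74.40

74.40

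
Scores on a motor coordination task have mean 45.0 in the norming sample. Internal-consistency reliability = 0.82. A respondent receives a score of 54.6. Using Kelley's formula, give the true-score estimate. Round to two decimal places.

T̂ = ρX + (1 − ρ)μ
  = 0.82 × 54.6 + 0.18 × 45.0
  = 44.772 + 8.100
  = 52.872
  ≈ 52.87

52.87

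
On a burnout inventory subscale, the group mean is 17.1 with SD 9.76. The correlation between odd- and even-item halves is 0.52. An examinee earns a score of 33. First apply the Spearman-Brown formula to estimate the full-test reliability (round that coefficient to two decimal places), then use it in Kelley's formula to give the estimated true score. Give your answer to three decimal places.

27.912

Spearman-Brown: ρ = 2r/(1 + r) = 2(0.52)/(1 + 0.52) = 1.040/1.52 = 0.6842 → 0.68
T̂ = 0.68(33) + 0.32(17.1) = 22.44 + 5.472 = 27.9120 → 27.912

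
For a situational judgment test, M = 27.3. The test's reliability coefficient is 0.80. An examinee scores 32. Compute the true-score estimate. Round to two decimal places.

31.06

T̂ = ρX + (1 − ρ)μ
  = 0.80 × 32 + 0.20 × 27.3
  = 25.60 + 5.460
  = 31.060
  ≈ 31.06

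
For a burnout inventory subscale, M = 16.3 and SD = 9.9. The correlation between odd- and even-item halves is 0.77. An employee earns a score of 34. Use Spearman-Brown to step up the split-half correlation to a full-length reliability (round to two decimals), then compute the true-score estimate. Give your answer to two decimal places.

31.70

Spearman-Brown: ρ = 2r/(1 + r) = 2(0.77)/(1 + 0.77) = 1.540/1.77 = 0.8701 → 0.87
T̂ = ρX + (1 − ρ)μ
  = 0.87 × 34 + 0.13 × 16.3
  = 29.58 + 2.119
  = 31.699
  ≈ 31.70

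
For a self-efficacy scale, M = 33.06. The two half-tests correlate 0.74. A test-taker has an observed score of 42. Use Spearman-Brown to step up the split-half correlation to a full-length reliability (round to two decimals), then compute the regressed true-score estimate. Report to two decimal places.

Spearman-Brown: ρ = 2r/(1 + r) = 2(0.74)/(1 + 0.74) = 1.480/1.74 = 0.8506 → 0.85
T̂ = 0.85(42) + 0.15(33.06) = 35.70 + 4.9590 = 40.659 → 40.66

40.66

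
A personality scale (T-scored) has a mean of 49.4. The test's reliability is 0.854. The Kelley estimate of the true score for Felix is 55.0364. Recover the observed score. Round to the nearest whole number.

56

T̂ = ρX + (1 − ρ)μ  ⇒  X = (T̂ − (1 − ρ)μ) / ρ
X = (55.0364 − 0.146 × 49.4) / 0.854 = (55.0364 − 7.2124) / 0.854 = 47.8240 / 0.854 = 56.00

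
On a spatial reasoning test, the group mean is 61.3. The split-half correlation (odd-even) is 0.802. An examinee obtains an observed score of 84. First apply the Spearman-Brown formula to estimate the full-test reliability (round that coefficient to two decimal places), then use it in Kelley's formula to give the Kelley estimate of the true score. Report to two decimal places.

Spearman-Brown: ρ = 2r/(1 + r) = 2(0.802)/(1 + 0.802) = 1.6040/1.802 = 0.8901 → 0.89
T̂ = ρX + (1 − ρ)μ
  = 0.89 × 84 + 0.11 × 61.3
  = 74.76 + 6.743
  = 81.503
  ≈ 81.50

81.50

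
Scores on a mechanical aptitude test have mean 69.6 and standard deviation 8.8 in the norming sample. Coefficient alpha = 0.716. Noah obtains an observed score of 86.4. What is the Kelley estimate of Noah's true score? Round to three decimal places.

T̂ = ρX + (1 − ρ)μ
  = 0.716 × 86.4 + 0.284 × 69.6
  = 61.8624 + 19.7664
  = 81.6288
  ≈ 81.629

81.629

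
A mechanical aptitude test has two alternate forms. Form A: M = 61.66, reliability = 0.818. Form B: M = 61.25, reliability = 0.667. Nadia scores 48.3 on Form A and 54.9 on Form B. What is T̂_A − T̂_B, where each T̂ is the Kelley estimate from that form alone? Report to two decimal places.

T̂_A = 0.818(48.3) + 0.182(61.66) = 50.7315
T̂_B = 0.667(54.9) + 0.333(61.25) = 57.0145
T̂_A − T̂_B = -6.2830

-6.28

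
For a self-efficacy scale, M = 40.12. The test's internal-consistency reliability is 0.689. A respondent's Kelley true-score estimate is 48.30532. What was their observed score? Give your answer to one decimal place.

52.0

T̂ = ρX + (1 − ρ)μ  ⇒  X = (T̂ − (1 − ρ)μ) / ρ
X = (48.30532 − 0.311 × 40.12) / 0.689 = (48.30532 − 12.47732) / 0.689 = 35.82800 / 0.689 = 52.000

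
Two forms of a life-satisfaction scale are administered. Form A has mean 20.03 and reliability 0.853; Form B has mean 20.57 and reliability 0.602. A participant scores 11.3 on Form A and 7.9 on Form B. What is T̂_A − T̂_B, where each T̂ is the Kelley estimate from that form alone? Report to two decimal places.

T̂_A = 0.853(11.3) + 0.147(20.03) = 12.5833
T̂_B = 0.602(7.9) + 0.398(20.57) = 12.9427
T̂_A − T̂_B = -0.3593

-0.36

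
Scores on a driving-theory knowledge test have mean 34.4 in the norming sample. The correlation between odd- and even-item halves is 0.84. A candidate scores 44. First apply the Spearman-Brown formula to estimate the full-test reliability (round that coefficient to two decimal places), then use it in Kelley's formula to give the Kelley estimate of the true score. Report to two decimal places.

Spearman-Brown: ρ = 2r/(1 + r) = 2(0.84)/(1 + 0.84) = 1.680/1.84 = 0.9130 → 0.91
T̂ = 0.91(44) + 0.09(34.4) = 40.04 + 3.096 = 43.136 → 43.14

43.14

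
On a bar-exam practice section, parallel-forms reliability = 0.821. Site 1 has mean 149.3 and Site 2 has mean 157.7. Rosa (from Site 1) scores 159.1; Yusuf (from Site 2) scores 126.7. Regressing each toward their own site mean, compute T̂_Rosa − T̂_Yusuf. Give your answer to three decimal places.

T̂_Rosa = 0.821(159.1) + 0.179(149.3) = 157.34580
T̂_Yusuf = 0.821(126.7) + 0.179(157.7) = 132.24900
Difference = 157.34580 − 132.24900 = 25.09680

25.097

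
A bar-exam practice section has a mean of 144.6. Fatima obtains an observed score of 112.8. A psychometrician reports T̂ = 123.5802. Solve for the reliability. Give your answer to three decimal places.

0.661

T̂ = ρX + (1 − ρ)μ  ⇒  T̂ − μ = ρ(X − μ)
ρ = (T̂ − μ)/(X − μ) = (123.5802 − 144.6) / (112.8 − 144.6) = -21.0198 / -31.8 = 0.66100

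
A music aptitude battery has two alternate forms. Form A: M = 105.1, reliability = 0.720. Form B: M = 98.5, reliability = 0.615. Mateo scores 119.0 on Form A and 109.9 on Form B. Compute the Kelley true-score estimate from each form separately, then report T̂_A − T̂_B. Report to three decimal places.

9.597

T̂_A = 0.720(119.0) + 0.280(105.1) = 115.10800
T̂_B = 0.615(109.9) + 0.385(98.5) = 105.51100
T̂_A − T̂_B = 9.59700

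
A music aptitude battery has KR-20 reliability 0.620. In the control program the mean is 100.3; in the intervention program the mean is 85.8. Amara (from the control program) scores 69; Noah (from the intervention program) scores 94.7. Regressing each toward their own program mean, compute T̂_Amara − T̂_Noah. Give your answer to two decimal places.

T̂_Amara = 0.620(69) + 0.380(100.3) = 80.8940
T̂_Noah = 0.620(94.7) + 0.380(85.8) = 91.3180
Difference = 80.8940 − 91.3180 = -10.4240

-10.42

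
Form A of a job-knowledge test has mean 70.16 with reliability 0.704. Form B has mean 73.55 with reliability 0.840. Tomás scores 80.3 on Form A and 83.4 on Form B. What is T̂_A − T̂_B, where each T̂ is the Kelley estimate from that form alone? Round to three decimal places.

T̂_A = 0.704(80.3) + 0.296(70.16) = 77.29856
T̂_B = 0.840(83.4) + 0.160(73.55) = 81.82400
T̂_A − T̂_B = -4.52544

-4.525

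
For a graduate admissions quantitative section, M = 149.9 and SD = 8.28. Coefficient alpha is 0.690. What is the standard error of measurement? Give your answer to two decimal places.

SEM = SD · √(1 − ρ) = 8.28 × √0.310 = 8.28 × 0.5568 = 4.610

4.61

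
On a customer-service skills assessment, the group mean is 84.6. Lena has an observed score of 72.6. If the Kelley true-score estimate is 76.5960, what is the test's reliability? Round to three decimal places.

0.667

T̂ = ρX + (1 − ρ)μ  ⇒  T̂ − μ = ρ(X − μ)
ρ = (T̂ − μ)/(X − μ) = (76.5960 − 84.6) / (72.6 − 84.6) = -8.0040 / -12.0 = 0.66700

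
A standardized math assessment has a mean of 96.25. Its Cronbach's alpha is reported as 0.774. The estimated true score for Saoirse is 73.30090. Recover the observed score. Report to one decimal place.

66.6

T̂ = ρX + (1 − ρ)μ  ⇒  X = (T̂ − (1 − ρ)μ) / ρ
X = (73.30090 − 0.226 × 96.25) / 0.774 = (73.30090 − 21.75250) / 0.774 = 51.54840 / 0.774 = 66.600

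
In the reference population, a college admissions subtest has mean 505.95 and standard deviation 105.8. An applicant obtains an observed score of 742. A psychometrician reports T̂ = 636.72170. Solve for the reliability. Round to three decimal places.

0.554

T̂ = ρX + (1 − ρ)μ  ⇒  T̂ − μ = ρ(X − μ)
ρ = (T̂ − μ)/(X − μ) = (636.72170 − 505.95) / (742 − 505.95) = 130.77170 / 236.05 = 0.55400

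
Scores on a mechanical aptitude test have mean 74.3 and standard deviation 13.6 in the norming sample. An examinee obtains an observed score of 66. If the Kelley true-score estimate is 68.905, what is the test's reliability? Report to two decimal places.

0.65

T̂ = ρX + (1 − ρ)μ  ⇒  T̂ − μ = ρ(X − μ)
ρ = (T̂ − μ)/(X − μ) = (68.905 − 74.3) / (66 − 74.3) = -5.395 / -8.3 = 0.6500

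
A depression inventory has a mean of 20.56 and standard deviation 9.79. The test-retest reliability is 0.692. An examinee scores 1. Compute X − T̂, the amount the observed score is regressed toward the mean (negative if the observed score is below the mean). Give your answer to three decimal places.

T̂ = 0.692(1) + 0.308(20.56) = 0.692 + 6.33248 = 7.02448 → 7.0245
X − T̂ = 1 − 7.0245 = -6.0245 → -6.024

-6.024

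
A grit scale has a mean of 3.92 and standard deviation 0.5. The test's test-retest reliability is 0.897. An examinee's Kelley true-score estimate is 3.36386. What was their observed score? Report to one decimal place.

T̂ = ρX + (1 − ρ)μ  ⇒  X = (T̂ − (1 − ρ)μ) / ρ
X = (3.36386 − 0.103 × 3.92) / 0.897 = (3.36386 − 0.40376) / 0.897 = 2.96010 / 0.897 = 3.300

3.3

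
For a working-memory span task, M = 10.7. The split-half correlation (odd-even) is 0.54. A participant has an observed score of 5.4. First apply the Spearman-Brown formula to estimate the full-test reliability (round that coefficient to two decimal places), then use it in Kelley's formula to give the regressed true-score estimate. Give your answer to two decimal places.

6.99

Spearman-Brown: ρ = 2r/(1 + r) = 2(0.54)/(1 + 0.54) = 1.080/1.54 = 0.7013 → 0.70
T̂ = 0.70(5.4) + 0.30(10.7) = 3.780 + 3.210 = 6.990 → 6.99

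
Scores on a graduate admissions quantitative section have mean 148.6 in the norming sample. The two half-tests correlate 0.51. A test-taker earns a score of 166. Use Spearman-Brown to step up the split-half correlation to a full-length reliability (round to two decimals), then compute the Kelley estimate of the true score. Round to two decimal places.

Spearman-Brown: ρ = 2r/(1 + r) = 2(0.51)/(1 + 0.51) = 1.020/1.51 = 0.6755 → 0.68
Weight the observed score by reliability and the mean by (1 − reliability): T̂ = 0.68·166 + 0.32·148.6 = 112.88 + 47.552 = 160.432.

160.43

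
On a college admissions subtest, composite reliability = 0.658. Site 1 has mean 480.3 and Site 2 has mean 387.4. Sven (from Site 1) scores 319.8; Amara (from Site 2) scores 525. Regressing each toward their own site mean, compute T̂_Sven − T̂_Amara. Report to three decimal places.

T̂_Sven = 0.658(319.8) + 0.342(480.3) = 374.69100
T̂_Amara = 0.658(525) + 0.342(387.4) = 477.94080
Difference = 374.69100 − 477.94080 = -103.24980

-103.250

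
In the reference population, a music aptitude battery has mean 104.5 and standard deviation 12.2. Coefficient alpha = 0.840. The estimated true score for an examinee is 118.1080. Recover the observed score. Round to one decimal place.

120.7

T̂ = ρX + (1 − ρ)μ  ⇒  X = (T̂ − (1 − ρ)μ) / ρ
X = (118.1080 − 0.160 × 104.5) / 0.840 = (118.1080 − 16.7200) / 0.840 = 101.3880 / 0.840 = 120.700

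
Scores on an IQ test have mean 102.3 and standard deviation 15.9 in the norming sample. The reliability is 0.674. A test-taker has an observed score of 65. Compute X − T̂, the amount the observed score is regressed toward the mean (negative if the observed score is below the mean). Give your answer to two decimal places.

Weight the observed score by reliability and the mean by (1 − reliability): T̂ = 0.674·65 + 0.326·102.3 = 43.810 + 33.3498 = 77.1598.
X − T̂ = 65 − 77.160 = -12.160 → -12.16

-12.16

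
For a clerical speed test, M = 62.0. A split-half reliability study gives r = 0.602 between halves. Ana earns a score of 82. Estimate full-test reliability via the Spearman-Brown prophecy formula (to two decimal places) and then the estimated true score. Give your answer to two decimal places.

77.00

Spearman-Brown: ρ = 2r/(1 + r) = 2(0.602)/(1 + 0.602) = 1.2040/1.602 = 0.7516 → 0.75
T̂ = 0.75(82) + 0.25(62.0) = 61.50 + 15.500 = 77.000 → 77.00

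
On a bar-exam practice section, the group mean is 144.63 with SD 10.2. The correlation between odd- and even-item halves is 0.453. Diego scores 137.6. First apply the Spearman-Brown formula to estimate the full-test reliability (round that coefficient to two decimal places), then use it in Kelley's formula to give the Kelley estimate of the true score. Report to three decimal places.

140.271

Spearman-Brown: ρ = 2r/(1 + r) = 2(0.453)/(1 + 0.453) = 0.9060/1.453 = 0.6235 → 0.62
Kelley's formula gives T̂ = 0.62·137.6 + 0.38·144.63 = 85.312 + 54.9594 = 140.2714.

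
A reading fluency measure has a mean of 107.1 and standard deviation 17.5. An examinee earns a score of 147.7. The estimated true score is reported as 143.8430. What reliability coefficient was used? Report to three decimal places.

0.905

T̂ = ρX + (1 − ρ)μ  ⇒  T̂ − μ = ρ(X − μ)
ρ = (T̂ − μ)/(X − μ) = (143.8430 − 107.1) / (147.7 − 107.1) = 36.7430 / 40.6 = 0.90500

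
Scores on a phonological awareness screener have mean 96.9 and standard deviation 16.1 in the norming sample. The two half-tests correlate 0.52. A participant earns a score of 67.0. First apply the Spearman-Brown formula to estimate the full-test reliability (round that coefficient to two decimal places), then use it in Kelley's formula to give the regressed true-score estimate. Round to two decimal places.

Spearman-Brown: ρ = 2r/(1 + r) = 2(0.52)/(1 + 0.52) = 1.040/1.52 = 0.6842 → 0.68
Kelley's formula gives T̂ = 0.68·67.0 + 0.32·96.9 = 45.560 + 31.008 = 76.568.

76.57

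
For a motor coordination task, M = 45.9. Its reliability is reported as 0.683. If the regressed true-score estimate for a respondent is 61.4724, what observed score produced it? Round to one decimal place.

68.7

T̂ = ρX + (1 − ρ)μ  ⇒  X = (T̂ − (1 − ρ)μ) / ρ
X = (61.4724 − 0.317 × 45.9) / 0.683 = (61.4724 − 14.5503) / 0.683 = 46.9221 / 0.683 = 68.700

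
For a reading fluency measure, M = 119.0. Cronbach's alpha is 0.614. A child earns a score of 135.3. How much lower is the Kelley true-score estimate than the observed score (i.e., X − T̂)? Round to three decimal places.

6.292

T̂ = ρX + (1 − ρ)μ
  = 0.614 × 135.3 + 0.386 × 119.0
  = 83.0742 + 45.9340
  = 129.00820
  ≈ 129.0082
X − T̂ = 135.3 − 129.0082 = 6.2918 → 6.292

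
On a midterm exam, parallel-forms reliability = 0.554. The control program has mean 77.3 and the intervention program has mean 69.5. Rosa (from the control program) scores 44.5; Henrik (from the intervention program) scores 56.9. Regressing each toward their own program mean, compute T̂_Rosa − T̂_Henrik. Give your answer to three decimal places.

T̂_Rosa = 0.554(44.5) + 0.446(77.3) = 59.12880
T̂_Henrik = 0.554(56.9) + 0.446(69.5) = 62.51960
Difference = 59.12880 − 62.51960 = -3.39080

-3.391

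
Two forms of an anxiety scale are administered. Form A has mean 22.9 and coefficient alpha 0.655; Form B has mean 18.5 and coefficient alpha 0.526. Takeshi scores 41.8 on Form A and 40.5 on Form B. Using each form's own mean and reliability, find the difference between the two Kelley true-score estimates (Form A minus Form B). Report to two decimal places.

5.21

T̂_A = 0.655(41.8) + 0.345(22.9) = 35.2795
T̂_B = 0.526(40.5) + 0.474(18.5) = 30.0720
T̂_A − T̂_B = 5.2075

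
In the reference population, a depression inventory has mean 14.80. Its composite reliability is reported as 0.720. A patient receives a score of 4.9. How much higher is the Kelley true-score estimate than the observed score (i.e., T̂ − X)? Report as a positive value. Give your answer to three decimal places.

T̂ = 0.720(4.9) + 0.280(14.80) = 3.5280 + 4.14400 = 7.67200 → 7.6720
T̂ − X = 7.6720 − 4.9 = 2.7720 → 2.772

2.772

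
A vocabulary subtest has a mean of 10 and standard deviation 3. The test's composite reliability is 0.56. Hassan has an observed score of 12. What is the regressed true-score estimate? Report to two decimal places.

Kelley's formula gives T̂ = 0.56·12 + 0.44·10 = 6.72 + 4.40 = 11.120.

11.12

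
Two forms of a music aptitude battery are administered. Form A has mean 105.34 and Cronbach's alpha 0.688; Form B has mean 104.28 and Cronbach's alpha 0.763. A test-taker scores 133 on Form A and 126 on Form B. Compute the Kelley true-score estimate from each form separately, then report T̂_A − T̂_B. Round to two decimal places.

3.52

T̂_A = 0.688(133) + 0.312(105.34) = 124.3701
T̂_B = 0.763(126) + 0.237(104.28) = 120.8524
T̂_A − T̂_B = 3.5177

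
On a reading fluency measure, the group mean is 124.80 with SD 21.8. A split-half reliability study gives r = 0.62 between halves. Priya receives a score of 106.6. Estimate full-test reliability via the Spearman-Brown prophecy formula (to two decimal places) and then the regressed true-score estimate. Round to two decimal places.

Spearman-Brown: ρ = 2r/(1 + r) = 2(0.62)/(1 + 0.62) = 1.240/1.62 = 0.7654 → 0.77
Weight the observed score by reliability and the mean by (1 − reliability): T̂ = 0.77·106.6 + 0.23·124.80 = 82.082 + 28.7040 = 110.786.

110.79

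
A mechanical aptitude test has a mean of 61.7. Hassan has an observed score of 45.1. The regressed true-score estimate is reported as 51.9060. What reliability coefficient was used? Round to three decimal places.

T̂ = ρX + (1 − ρ)μ  ⇒  T̂ − μ = ρ(X − μ)
ρ = (T̂ − μ)/(X − μ) = (51.9060 − 61.7) / (45.1 − 61.7) = -9.7940 / -16.6 = 0.59000

0.590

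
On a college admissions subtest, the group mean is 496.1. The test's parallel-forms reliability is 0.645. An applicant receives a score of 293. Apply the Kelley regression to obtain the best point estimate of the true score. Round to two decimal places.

365.10

Regress the observed score toward the mean by the unreliability: T̂ = 0.645·293 + 0.355·496.1 = 188.985 + 176.1155 = 365.101.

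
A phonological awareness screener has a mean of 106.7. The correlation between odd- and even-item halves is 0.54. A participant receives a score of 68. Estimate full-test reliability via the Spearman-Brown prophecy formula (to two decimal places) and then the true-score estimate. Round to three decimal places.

79.610

Spearman-Brown: ρ = 2r/(1 + r) = 2(0.54)/(1 + 0.54) = 1.080/1.54 = 0.7013 → 0.70
T̂ = ρX + (1 − ρ)μ
  = 0.70 × 68 + 0.30 × 106.7
  = 47.60 + 32.010
  = 79.6100
  ≈ 79.610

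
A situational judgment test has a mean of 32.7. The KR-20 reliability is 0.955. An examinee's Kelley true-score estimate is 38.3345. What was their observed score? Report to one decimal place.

38.6

T̂ = ρX + (1 − ρ)μ  ⇒  X = (T̂ − (1 − ρ)μ) / ρ
X = (38.3345 − 0.045 × 32.7) / 0.955 = (38.3345 − 1.4715) / 0.955 = 36.8630 / 0.955 = 38.600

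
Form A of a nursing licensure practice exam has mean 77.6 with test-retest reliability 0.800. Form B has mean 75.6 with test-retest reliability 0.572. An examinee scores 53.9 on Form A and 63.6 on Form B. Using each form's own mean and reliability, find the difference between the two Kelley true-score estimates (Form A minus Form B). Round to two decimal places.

T̂_A = 0.800(53.9) + 0.200(77.6) = 58.6400
T̂_B = 0.572(63.6) + 0.428(75.6) = 68.7360
T̂_A − T̂_B = -10.0960

-10.10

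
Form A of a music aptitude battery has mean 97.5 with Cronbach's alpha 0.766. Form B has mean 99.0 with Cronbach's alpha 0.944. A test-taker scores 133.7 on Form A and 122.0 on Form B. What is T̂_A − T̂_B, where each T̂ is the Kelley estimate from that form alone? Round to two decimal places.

4.52

T̂_A = 0.766(133.7) + 0.234(97.5) = 125.2292
T̂_B = 0.944(122.0) + 0.056(99.0) = 120.7120
T̂_A − T̂_B = 4.5172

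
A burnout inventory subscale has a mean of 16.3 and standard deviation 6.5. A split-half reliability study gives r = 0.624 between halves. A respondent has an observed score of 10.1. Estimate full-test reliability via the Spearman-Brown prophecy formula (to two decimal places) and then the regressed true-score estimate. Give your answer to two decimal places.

11.53

Spearman-Brown: ρ = 2r/(1 + r) = 2(0.624)/(1 + 0.624) = 1.2480/1.624 = 0.7685 → 0.77
T̂ = ρX + (1 − ρ)μ
  = 0.77 × 10.1 + 0.23 × 16.3
  = 7.777 + 3.749
  = 11.526
  ≈ 11.53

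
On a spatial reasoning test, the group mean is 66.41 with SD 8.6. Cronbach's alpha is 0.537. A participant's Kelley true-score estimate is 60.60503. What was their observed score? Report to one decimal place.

55.6

T̂ = ρX + (1 − ρ)μ  ⇒  X = (T̂ − (1 − ρ)μ) / ρ
X = (60.60503 − 0.463 × 66.41) / 0.537 = (60.60503 − 30.74783) / 0.537 = 29.85720 / 0.537 = 55.600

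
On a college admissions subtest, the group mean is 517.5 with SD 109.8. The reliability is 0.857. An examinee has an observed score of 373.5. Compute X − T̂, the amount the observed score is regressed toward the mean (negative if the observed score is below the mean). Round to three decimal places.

Weight the observed score by reliability and the mean by (1 − reliability): T̂ = 0.857·373.5 + 0.143·517.5 = 320.0895 + 74.0025 = 394.09200.
X − T̂ = 373.5 − 394.0920 = -20.5920 → -20.592

-20.592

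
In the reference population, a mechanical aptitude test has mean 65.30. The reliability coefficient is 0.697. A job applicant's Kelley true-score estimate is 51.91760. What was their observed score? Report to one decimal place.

46.1

T̂ = ρX + (1 − ρ)μ  ⇒  X = (T̂ − (1 − ρ)μ) / ρ
X = (51.91760 − 0.303 × 65.30) / 0.697 = (51.91760 − 19.78590) / 0.697 = 32.13170 / 0.697 = 46.100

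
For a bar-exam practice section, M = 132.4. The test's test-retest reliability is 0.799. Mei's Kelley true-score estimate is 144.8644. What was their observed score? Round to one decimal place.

148.0

T̂ = ρX + (1 − ρ)μ  ⇒  X = (T̂ − (1 − ρ)μ) / ρ
X = (144.8644 − 0.201 × 132.4) / 0.799 = (144.8644 − 26.6124) / 0.799 = 118.2520 / 0.799 = 148.000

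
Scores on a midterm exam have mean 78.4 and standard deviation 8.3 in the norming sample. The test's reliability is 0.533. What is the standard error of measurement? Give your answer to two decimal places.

5.67

SEM = SD · √(1 − ρ) = 8.3 × √0.467 = 8.3 × 0.6834 = 5.672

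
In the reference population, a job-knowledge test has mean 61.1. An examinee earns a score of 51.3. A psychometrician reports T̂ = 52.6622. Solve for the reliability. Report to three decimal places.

0.861

T̂ = ρX + (1 − ρ)μ  ⇒  T̂ − μ = ρ(X − μ)
ρ = (T̂ − μ)/(X − μ) = (52.6622 − 61.1) / (51.3 − 61.1) = -8.4378 / -9.8 = 0.86100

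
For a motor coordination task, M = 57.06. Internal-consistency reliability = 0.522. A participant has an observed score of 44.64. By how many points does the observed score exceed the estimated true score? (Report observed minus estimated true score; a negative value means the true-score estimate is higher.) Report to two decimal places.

-5.94

T̂ = ρX + (1 − ρ)μ
  = 0.522 × 44.64 + 0.478 × 57.06
  = 23.30208 + 27.27468
  = 50.5768
  ≈ 50.577
X − T̂ = 44.64 − 50.577 = -5.937 → -5.94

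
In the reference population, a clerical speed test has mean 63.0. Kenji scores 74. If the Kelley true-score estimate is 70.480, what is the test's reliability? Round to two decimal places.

T̂ = ρX + (1 − ρ)μ  ⇒  T̂ − μ = ρ(X − μ)
ρ = (T̂ − μ)/(X − μ) = (70.480 − 63.0) / (74 − 63.0) = 7.480 / 11.0 = 0.6800

0.68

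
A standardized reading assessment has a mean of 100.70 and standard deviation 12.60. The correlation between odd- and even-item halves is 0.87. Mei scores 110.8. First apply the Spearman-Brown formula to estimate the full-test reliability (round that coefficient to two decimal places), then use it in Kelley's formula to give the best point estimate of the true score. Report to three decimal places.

110.093

Spearman-Brown: ρ = 2r/(1 + r) = 2(0.87)/(1 + 0.87) = 1.740/1.87 = 0.9305 → 0.93
T̂ = ρX + (1 − ρ)μ
  = 0.93 × 110.8 + 0.07 × 100.70
  = 103.044 + 7.0490
  = 110.0930
  ≈ 110.093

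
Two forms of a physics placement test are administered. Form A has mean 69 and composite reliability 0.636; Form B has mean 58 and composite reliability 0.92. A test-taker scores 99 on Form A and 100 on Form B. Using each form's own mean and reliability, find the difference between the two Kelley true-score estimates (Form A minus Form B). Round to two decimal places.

T̂_A = 0.636(99) + 0.364(69) = 88.0800
T̂_B = 0.92(100) + 0.08(58) = 96.6400
T̂_A − T̂_B = -8.5600

-8.56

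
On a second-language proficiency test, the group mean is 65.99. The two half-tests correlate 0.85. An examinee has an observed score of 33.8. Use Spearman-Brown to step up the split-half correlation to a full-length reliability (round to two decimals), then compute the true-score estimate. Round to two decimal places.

36.38

Spearman-Brown: ρ = 2r/(1 + r) = 2(0.85)/(1 + 0.85) = 1.700/1.85 = 0.9189 → 0.92
T̂ = ρX + (1 − ρ)μ
  = 0.92 × 33.8 + 0.08 × 65.99
  = 31.096 + 5.2792
  = 36.375
  ≈ 36.38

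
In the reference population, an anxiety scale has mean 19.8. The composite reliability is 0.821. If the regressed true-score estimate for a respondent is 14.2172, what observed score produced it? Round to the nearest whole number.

13

T̂ = ρX + (1 − ρ)μ  ⇒  X = (T̂ − (1 − ρ)μ) / ρ
X = (14.2172 − 0.179 × 19.8) / 0.821 = (14.2172 − 3.5442) / 0.821 = 10.6730 / 0.821 = 13.00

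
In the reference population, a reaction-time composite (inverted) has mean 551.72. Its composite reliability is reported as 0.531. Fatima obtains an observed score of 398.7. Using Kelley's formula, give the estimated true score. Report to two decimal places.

470.47

T̂ = 0.531(398.7) + 0.469(551.72) = 211.7097 + 258.75668 = 470.466 → 470.47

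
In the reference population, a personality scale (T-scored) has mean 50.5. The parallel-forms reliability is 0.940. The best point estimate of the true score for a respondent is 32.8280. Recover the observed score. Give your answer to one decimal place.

31.7

T̂ = ρX + (1 − ρ)μ  ⇒  X = (T̂ − (1 − ρ)μ) / ρ
X = (32.8280 − 0.060 × 50.5) / 0.940 = (32.8280 − 3.0300) / 0.940 = 29.7980 / 0.940 = 31.700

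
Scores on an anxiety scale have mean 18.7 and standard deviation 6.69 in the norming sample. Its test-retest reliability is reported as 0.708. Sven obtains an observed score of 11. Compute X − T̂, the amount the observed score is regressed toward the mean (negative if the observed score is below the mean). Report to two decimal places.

T̂ = 0.708(11) + 0.292(18.7) = 7.788 + 5.4604 = 13.2484 → 13.248
X − T̂ = 11 − 13.248 = -2.248 → -2.25

-2.25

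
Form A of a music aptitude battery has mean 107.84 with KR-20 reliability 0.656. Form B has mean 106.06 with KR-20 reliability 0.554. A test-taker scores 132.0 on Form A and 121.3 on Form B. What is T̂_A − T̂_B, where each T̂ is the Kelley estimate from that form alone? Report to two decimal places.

9.19

T̂_A = 0.656(132.0) + 0.344(107.84) = 123.6890
T̂_B = 0.554(121.3) + 0.446(106.06) = 114.5030
T̂_A − T̂_B = 9.1860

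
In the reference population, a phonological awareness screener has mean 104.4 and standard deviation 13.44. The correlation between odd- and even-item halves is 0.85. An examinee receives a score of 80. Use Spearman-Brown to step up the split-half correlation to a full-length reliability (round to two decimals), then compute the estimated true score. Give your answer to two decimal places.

Spearman-Brown: ρ = 2r/(1 + r) = 2(0.85)/(1 + 0.85) = 1.700/1.85 = 0.9189 → 0.92
T̂ = ρX + (1 − ρ)μ
  = 0.92 × 80 + 0.08 × 104.4
  = 73.60 + 8.352
  = 81.952
  ≈ 81.95

81.95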